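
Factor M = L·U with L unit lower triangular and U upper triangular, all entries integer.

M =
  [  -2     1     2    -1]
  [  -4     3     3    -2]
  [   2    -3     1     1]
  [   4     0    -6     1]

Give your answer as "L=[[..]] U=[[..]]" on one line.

L=[[1,0,0,0],[2,1,0,0],[-1,-2,1,0],[-2,2,0,1]] U=[[-2,1,2,-1],[0,1,-1,0],[0,0,1,0],[0,0,0,-1]]

  r1 -= 2·r0 → [0,1,-1,0]
  r2 -= -1·r0 → [0,-2,3,0]
  r3 -= -2·r0 → [0,2,-2,-1]
  r2 -= -2·r1 → [0,0,1,0]
  r3 -= 2·r1 → [0,0,0,-1]
  r3 -= 0·r2 → [0,0,0,-1]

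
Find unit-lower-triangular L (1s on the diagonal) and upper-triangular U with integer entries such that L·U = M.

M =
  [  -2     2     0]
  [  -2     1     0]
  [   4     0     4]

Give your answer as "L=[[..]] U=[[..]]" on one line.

  R1 -= 1·R0 → [0,-1,0]
  R2 -= -2·R0 → [0,4,4]
  R2 -= -4·R1 → [0,0,4]

L=[[1,0,0],[1,1,0],[-2,-4,1]] U=[[-2,2,0],[0,-1,0],[0,0,4]]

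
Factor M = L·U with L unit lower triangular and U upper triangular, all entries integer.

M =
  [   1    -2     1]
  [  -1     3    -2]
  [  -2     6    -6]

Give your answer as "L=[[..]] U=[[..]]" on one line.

  R1 -= -1·R0 → [0,1,-1]
  R2 -= -2·R0 → [0,2,-4]
  R2 -= 2·R1 → [0,0,-2]

L=[[1,0,0],[-1,1,0],[-2,2,1]] U=[[1,-2,1],[0,1,-1],[0,0,-2]]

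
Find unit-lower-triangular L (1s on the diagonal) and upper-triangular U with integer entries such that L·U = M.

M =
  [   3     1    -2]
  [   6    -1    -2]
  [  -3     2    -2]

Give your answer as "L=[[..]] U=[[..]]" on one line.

L=[[1,0,0],[2,1,0],[-1,-1,1]] U=[[3,1,-2],[0,-3,2],[0,0,-2]]

  R1 -= 2·R0 → [0,-3,2]
  R2 -= -1·R0 → [0,3,-4]
  R2 -= -1·R1 → [0,0,-2]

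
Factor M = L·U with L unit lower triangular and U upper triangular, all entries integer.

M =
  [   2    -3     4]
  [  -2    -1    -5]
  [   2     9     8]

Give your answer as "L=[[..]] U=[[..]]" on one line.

L=[[1,0,0],[-1,1,0],[1,-3,1]] U=[[2,-3,4],[0,-4,-1],[0,0,1]]

  row1 -= -1·row0 → [0,-4,-1]
  row2 -= 1·row0 → [0,12,4]
  row2 -= -3·row1 → [0,0,1]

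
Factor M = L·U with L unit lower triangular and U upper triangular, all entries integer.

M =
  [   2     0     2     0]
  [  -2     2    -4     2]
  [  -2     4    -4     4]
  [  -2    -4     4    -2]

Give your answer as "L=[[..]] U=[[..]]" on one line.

L=[[1,0,0,0],[-1,1,0,0],[-1,2,1,0],[-1,-2,1,1]] U=[[2,0,2,0],[0,2,-2,2],[0,0,2,0],[0,0,0,2]]

  R1 -= -1·R0 → [0,2,-2,2]
  R2 -= -1·R0 → [0,4,-2,4]
  R3 -= -1·R0 → [0,-4,6,-2]
  R2 -= 2·R1 → [0,0,2,0]
  R3 -= -2·R1 → [0,0,2,2]
  R3 -= 1·R2 → [0,0,0,2]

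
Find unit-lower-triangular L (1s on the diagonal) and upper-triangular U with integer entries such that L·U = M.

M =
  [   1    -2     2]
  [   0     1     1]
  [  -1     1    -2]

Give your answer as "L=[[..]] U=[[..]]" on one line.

L=[[1,0,0],[0,1,0],[-1,-1,1]] U=[[1,-2,2],[0,1,1],[0,0,1]]

  r1 -= 0·r0 → [0,1,1]
  r2 -= -1·r0 → [0,-1,0]
  r2 -= -1·r1 → [0,0,1]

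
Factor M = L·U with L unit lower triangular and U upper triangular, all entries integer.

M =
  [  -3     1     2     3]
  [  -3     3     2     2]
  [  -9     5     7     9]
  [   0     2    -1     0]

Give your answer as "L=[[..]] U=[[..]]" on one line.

  R1 -= 1·R0 → [0,2,0,-1]
  R2 -= 3·R0 → [0,2,1,0]
  R3 -= 0·R0 → [0,2,-1,0]
  R2 -= 1·R1 → [0,0,1,1]
  R3 -= 1·R1 → [0,0,-1,1]
  R3 -= -1·R2 → [0,0,0,2]

L=[[1,0,0,0],[1,1,0,0],[3,1,1,0],[0,1,-1,1]] U=[[-3,1,2,3],[0,2,0,-1],[0,0,1,1],[0,0,0,2]]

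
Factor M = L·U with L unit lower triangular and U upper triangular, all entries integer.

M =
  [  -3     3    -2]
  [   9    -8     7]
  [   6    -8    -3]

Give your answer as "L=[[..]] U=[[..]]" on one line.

L=[[1,0,0],[-3,1,0],[-2,-2,1]] U=[[-3,3,-2],[0,1,1],[0,0,-5]]

  row1 -= -3·row0 → [0,1,1]
  row2 -= -2·row0 → [0,-2,-7]
  row2 -= -2·row1 → [0,0,-5]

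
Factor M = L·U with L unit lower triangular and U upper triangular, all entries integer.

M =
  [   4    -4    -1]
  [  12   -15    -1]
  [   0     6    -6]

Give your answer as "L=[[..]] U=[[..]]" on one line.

L=[[1,0,0],[3,1,0],[0,-2,1]] U=[[4,-4,-1],[0,-3,2],[0,0,-2]]

  R1 -= 3·R0 → [0,-3,2]
  R2 -= 0·R0 → [0,6,-6]
  R2 -= -2·R1 → [0,0,-2]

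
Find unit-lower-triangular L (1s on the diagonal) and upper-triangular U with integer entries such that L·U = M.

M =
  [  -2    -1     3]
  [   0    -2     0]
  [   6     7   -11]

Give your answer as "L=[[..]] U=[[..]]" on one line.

  r1 -= 0·r0 → [0,-2,0]
  r2 -= -3·r0 → [0,4,-2]
  r2 -= -2·r1 → [0,0,-2]

L=[[1,0,0],[0,1,0],[-3,-2,1]] U=[[-2,-1,3],[0,-2,0],[0,0,-2]]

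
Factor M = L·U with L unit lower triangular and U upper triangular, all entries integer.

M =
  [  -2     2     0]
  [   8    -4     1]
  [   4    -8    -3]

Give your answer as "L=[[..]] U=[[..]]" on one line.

  R1 -= -4·R0 → [0,4,1]
  R2 -= -2·R0 → [0,-4,-3]
  R2 -= -1·R1 → [0,0,-2]

L=[[1,0,0],[-4,1,0],[-2,-1,1]] U=[[-2,2,0],[0,4,1],[0,0,-2]]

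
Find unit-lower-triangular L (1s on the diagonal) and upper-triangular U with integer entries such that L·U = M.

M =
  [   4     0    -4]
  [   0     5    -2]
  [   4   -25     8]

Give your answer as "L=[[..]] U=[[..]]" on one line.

  row1 -= 0·row0 → [0,5,-2]
  row2 -= 1·row0 → [0,-25,12]
  row2 -= -5·row1 → [0,0,2]

L=[[1,0,0],[0,1,0],[1,-5,1]] U=[[4,0,-4],[0,5,-2],[0,0,2]]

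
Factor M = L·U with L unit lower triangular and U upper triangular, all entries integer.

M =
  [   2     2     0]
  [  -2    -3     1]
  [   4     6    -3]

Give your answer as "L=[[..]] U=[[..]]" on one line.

L=[[1,0,0],[-1,1,0],[2,-2,1]] U=[[2,2,0],[0,-1,1],[0,0,-1]]

  R1 -= -1·R0 → [0,-1,1]
  R2 -= 2·R0 → [0,2,-3]
  R2 -= -2·R1 → [0,0,-1]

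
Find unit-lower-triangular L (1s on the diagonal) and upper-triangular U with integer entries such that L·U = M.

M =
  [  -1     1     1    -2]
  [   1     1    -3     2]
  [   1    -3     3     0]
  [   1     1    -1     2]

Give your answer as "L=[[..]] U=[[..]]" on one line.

  r1 -= -1·r0 → [0,2,-2,0]
  r2 -= -1·r0 → [0,-2,4,-2]
  r3 -= -1·r0 → [0,2,0,0]
  r2 -= -1·r1 → [0,0,2,-2]
  r3 -= 1·r1 → [0,0,2,0]
  r3 -= 1·r2 → [0,0,0,2]

L=[[1,0,0,0],[-1,1,0,0],[-1,-1,1,0],[-1,1,1,1]] U=[[-1,1,1,-2],[0,2,-2,0],[0,0,2,-2],[0,0,0,2]]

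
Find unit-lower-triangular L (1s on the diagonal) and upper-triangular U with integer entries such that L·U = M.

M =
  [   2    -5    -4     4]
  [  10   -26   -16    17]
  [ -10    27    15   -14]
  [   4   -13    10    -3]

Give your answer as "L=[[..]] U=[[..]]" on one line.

  r1 -= 5·r0 → [0,-1,4,-3]
  r2 -= -5·r0 → [0,2,-5,6]
  r3 -= 2·r0 → [0,-3,18,-11]
  r2 -= -2·r1 → [0,0,3,0]
  r3 -= 3·r1 → [0,0,6,-2]
  r3 -= 2·r2 → [0,0,0,-2]

L=[[1,0,0,0],[5,1,0,0],[-5,-2,1,0],[2,3,2,1]] U=[[2,-5,-4,4],[0,-1,4,-3],[0,0,3,0],[0,0,0,-2]]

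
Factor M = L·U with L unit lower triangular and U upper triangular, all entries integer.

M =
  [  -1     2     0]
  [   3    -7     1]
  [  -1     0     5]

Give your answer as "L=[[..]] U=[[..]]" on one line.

  r1 -= -3·r0 → [0,-1,1]
  r2 -= 1·r0 → [0,-2,5]
  r2 -= 2·r1 → [0,0,3]

L=[[1,0,0],[-3,1,0],[1,2,1]] U=[[-1,2,0],[0,-1,1],[0,0,3]]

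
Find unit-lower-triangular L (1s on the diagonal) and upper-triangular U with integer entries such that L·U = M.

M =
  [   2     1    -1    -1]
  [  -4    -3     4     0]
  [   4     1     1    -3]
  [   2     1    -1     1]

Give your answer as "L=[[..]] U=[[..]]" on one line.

L=[[1,0,0,0],[-2,1,0,0],[2,1,1,0],[1,0,0,1]] U=[[2,1,-1,-1],[0,-1,2,-2],[0,0,1,1],[0,0,0,2]]

  R1 -= -2·R0 → [0,-1,2,-2]
  R2 -= 2·R0 → [0,-1,3,-1]
  R3 -= 1·R0 → [0,0,0,2]
  R2 -= 1·R1 → [0,0,1,1]
  R3 -= 0·R1 → [0,0,0,2]
  R3 -= 0·R2 → [0,0,0,2]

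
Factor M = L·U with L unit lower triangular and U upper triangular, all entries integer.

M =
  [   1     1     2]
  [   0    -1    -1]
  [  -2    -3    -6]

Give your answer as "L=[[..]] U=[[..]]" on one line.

L=[[1,0,0],[0,1,0],[-2,1,1]] U=[[1,1,2],[0,-1,-1],[0,0,-1]]

  R1 -= 0·R0 → [0,-1,-1]
  R2 -= -2·R0 → [0,-1,-2]
  R2 -= 1·R1 → [0,0,-1]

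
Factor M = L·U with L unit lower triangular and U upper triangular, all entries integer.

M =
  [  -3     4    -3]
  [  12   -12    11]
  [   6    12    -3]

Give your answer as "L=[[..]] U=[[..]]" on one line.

  row1 -= -4·row0 → [0,4,-1]
  row2 -= -2·row0 → [0,20,-9]
  row2 -= 5·row1 → [0,0,-4]

L=[[1,0,0],[-4,1,0],[-2,5,1]] U=[[-3,4,-3],[0,4,-1],[0,0,-4]]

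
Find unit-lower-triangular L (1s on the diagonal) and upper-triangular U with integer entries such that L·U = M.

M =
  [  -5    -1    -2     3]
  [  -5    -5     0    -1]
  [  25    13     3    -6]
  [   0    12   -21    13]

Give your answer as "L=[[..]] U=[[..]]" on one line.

L=[[1,0,0,0],[1,1,0,0],[-5,-2,1,0],[0,-3,5,1]] U=[[-5,-1,-2,3],[0,-4,2,-4],[0,0,-3,1],[0,0,0,-4]]

  row1 -= 1·row0 → [0,-4,2,-4]
  row2 -= -5·row0 → [0,8,-7,9]
  row3 -= 0·row0 → [0,12,-21,13]
  row2 -= -2·row1 → [0,0,-3,1]
  row3 -= -3·row1 → [0,0,-15,1]
  row3 -= 5·row2 → [0,0,0,-4]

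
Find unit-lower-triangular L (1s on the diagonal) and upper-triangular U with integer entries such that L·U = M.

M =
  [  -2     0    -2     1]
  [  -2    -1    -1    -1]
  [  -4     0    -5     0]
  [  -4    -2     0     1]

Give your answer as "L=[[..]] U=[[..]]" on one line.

  r1 -= 1·r0 → [0,-1,1,-2]
  r2 -= 2·r0 → [0,0,-1,-2]
  r3 -= 2·r0 → [0,-2,4,-1]
  r2 -= 0·r1 → [0,0,-1,-2]
  r3 -= 2·r1 → [0,0,2,3]
  r3 -= -2·r2 → [0,0,0,-1]

L=[[1,0,0,0],[1,1,0,0],[2,0,1,0],[2,2,-2,1]] U=[[-2,0,-2,1],[0,-1,1,-2],[0,0,-1,-2],[0,0,0,-1]]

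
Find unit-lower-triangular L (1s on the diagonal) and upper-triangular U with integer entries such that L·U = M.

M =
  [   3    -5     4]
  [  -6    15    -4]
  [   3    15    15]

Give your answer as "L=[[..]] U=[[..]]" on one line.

  row1 -= -2·row0 → [0,5,4]
  row2 -= 1·row0 → [0,20,11]
  row2 -= 4·row1 → [0,0,-5]

L=[[1,0,0],[-2,1,0],[1,4,1]] U=[[3,-5,4],[0,5,4],[0,0,-5]]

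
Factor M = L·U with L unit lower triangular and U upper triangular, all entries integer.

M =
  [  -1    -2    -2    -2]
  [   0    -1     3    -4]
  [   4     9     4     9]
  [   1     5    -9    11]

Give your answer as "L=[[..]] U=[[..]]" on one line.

L=[[1,0,0,0],[0,1,0,0],[-4,-1,1,0],[-1,-3,2,1]] U=[[-1,-2,-2,-2],[0,-1,3,-4],[0,0,-1,-3],[0,0,0,3]]

  r1 -= 0·r0 → [0,-1,3,-4]
  r2 -= -4·r0 → [0,1,-4,1]
  r3 -= -1·r0 → [0,3,-11,9]
  r2 -= -1·r1 → [0,0,-1,-3]
  r3 -= -3·r1 → [0,0,-2,-3]
  r3 -= 2·r2 → [0,0,0,3]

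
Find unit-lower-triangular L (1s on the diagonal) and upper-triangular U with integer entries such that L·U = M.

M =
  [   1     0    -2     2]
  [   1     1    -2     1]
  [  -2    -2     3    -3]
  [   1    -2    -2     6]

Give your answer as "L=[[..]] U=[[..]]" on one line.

  row1 -= 1·row0 → [0,1,0,-1]
  row2 -= -2·row0 → [0,-2,-1,1]
  row3 -= 1·row0 → [0,-2,0,4]
  row2 -= -2·row1 → [0,0,-1,-1]
  row3 -= -2·row1 → [0,0,0,2]
  row3 -= 0·row2 → [0,0,0,2]

L=[[1,0,0,0],[1,1,0,0],[-2,-2,1,0],[1,-2,0,1]] U=[[1,0,-2,2],[0,1,0,-1],[0,0,-1,-1],[0,0,0,2]]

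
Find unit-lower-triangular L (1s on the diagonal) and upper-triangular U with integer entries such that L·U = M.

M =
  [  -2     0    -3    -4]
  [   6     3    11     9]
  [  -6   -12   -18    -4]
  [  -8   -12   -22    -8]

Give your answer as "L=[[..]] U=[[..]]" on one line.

L=[[1,0,0,0],[-3,1,0,0],[3,-4,1,0],[4,-4,2,1]] U=[[-2,0,-3,-4],[0,3,2,-3],[0,0,-1,-4],[0,0,0,4]]

  R1 -= -3·R0 → [0,3,2,-3]
  R2 -= 3·R0 → [0,-12,-9,8]
  R3 -= 4·R0 → [0,-12,-10,8]
  R2 -= -4·R1 → [0,0,-1,-4]
  R3 -= -4·R1 → [0,0,-2,-4]
  R3 -= 2·R2 → [0,0,0,4]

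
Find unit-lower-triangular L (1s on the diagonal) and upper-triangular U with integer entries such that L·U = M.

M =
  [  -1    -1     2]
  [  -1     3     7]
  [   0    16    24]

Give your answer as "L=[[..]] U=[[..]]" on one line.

  R1 -= 1·R0 → [0,4,5]
  R2 -= 0·R0 → [0,16,24]
  R2 -= 4·R1 → [0,0,4]

L=[[1,0,0],[1,1,0],[0,4,1]] U=[[-1,-1,2],[0,4,5],[0,0,4]]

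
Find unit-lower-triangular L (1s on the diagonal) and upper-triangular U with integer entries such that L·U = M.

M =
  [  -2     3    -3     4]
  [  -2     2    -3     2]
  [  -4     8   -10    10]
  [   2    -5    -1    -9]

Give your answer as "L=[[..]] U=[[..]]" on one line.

  r1 -= 1·r0 → [0,-1,0,-2]
  r2 -= 2·r0 → [0,2,-4,2]
  r3 -= -1·r0 → [0,-2,-4,-5]
  r2 -= -2·r1 → [0,0,-4,-2]
  r3 -= 2·r1 → [0,0,-4,-1]
  r3 -= 1·r2 → [0,0,0,1]

L=[[1,0,0,0],[1,1,0,0],[2,-2,1,0],[-1,2,1,1]] U=[[-2,3,-3,4],[0,-1,0,-2],[0,0,-4,-2],[0,0,0,1]]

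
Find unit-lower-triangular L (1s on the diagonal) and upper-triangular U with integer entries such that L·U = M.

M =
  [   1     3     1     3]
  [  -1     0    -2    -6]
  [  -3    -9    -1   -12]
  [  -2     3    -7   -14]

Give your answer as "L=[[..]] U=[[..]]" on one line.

  r1 -= -1·r0 → [0,3,-1,-3]
  r2 -= -3·r0 → [0,0,2,-3]
  r3 -= -2·r0 → [0,9,-5,-8]
  r2 -= 0·r1 → [0,0,2,-3]
  r3 -= 3·r1 → [0,0,-2,1]
  r3 -= -1·r2 → [0,0,0,-2]

L=[[1,0,0,0],[-1,1,0,0],[-3,0,1,0],[-2,3,-1,1]] U=[[1,3,1,3],[0,3,-1,-3],[0,0,2,-3],[0,0,0,-2]]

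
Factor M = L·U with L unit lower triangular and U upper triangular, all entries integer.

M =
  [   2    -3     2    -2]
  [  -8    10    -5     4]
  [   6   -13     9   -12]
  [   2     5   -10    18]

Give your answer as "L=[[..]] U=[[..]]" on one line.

L=[[1,0,0,0],[-4,1,0,0],[3,2,1,0],[1,-4,0,1]] U=[[2,-3,2,-2],[0,-2,3,-4],[0,0,-3,2],[0,0,0,4]]

  R1 -= -4·R0 → [0,-2,3,-4]
  R2 -= 3·R0 → [0,-4,3,-6]
  R3 -= 1·R0 → [0,8,-12,20]
  R2 -= 2·R1 → [0,0,-3,2]
  R3 -= -4·R1 → [0,0,0,4]
  R3 -= 0·R2 → [0,0,0,4]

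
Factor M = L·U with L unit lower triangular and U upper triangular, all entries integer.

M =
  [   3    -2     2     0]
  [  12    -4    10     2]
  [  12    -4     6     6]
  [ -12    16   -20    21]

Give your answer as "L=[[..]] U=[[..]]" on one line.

L=[[1,0,0,0],[4,1,0,0],[4,1,1,0],[-4,2,4,1]] U=[[3,-2,2,0],[0,4,2,2],[0,0,-4,4],[0,0,0,1]]

  r1 -= 4·r0 → [0,4,2,2]
  r2 -= 4·r0 → [0,4,-2,6]
  r3 -= -4·r0 → [0,8,-12,21]
  r2 -= 1·r1 → [0,0,-4,4]
  r3 -= 2·r1 → [0,0,-16,17]
  r3 -= 4·r2 → [0,0,0,1]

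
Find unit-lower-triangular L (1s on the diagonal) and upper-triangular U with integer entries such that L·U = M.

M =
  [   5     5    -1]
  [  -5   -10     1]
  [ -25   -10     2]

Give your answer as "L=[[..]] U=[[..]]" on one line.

L=[[1,0,0],[-1,1,0],[-5,-3,1]] U=[[5,5,-1],[0,-5,0],[0,0,-3]]

  row1 -= -1·row0 → [0,-5,0]
  row2 -= -5·row0 → [0,15,-3]
  row2 -= -3·row1 → [0,0,-3]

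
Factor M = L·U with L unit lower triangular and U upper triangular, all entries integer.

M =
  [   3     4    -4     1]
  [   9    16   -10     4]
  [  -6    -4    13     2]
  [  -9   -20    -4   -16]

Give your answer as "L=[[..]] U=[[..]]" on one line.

  row1 -= 3·row0 → [0,4,2,1]
  row2 -= -2·row0 → [0,4,5,4]
  row3 -= -3·row0 → [0,-8,-16,-13]
  row2 -= 1·row1 → [0,0,3,3]
  row3 -= -2·row1 → [0,0,-12,-11]
  row3 -= -4·row2 → [0,0,0,1]

L=[[1,0,0,0],[3,1,0,0],[-2,1,1,0],[-3,-2,-4,1]] U=[[3,4,-4,1],[0,4,2,1],[0,0,3,3],[0,0,0,1]]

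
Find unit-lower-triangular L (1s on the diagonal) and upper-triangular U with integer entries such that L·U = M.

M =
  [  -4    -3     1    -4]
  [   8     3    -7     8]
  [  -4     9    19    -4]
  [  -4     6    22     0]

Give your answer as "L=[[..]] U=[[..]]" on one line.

L=[[1,0,0,0],[-2,1,0,0],[1,-4,1,0],[1,-3,-3,1]] U=[[-4,-3,1,-4],[0,-3,-5,0],[0,0,-2,0],[0,0,0,4]]

  R1 -= -2·R0 → [0,-3,-5,0]
  R2 -= 1·R0 → [0,12,18,0]
  R3 -= 1·R0 → [0,9,21,4]
  R2 -= -4·R1 → [0,0,-2,0]
  R3 -= -3·R1 → [0,0,6,4]
  R3 -= -3·R2 → [0,0,0,4]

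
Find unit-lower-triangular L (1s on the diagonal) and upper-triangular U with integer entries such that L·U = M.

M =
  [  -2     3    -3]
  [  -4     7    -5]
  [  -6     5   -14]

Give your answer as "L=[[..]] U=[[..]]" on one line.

L=[[1,0,0],[2,1,0],[3,-4,1]] U=[[-2,3,-3],[0,1,1],[0,0,-1]]

  R1 -= 2·R0 → [0,1,1]
  R2 -= 3·R0 → [0,-4,-5]
  R2 -= -4·R1 → [0,0,-1]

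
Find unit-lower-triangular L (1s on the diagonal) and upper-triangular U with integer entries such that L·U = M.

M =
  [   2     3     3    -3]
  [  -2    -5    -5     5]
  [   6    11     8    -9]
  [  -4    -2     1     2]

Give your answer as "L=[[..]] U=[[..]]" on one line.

  r1 -= -1·r0 → [0,-2,-2,2]
  r2 -= 3·r0 → [0,2,-1,0]
  r3 -= -2·r0 → [0,4,7,-4]
  r2 -= -1·r1 → [0,0,-3,2]
  r3 -= -2·r1 → [0,0,3,0]
  r3 -= -1·r2 → [0,0,0,2]

L=[[1,0,0,0],[-1,1,0,0],[3,-1,1,0],[-2,-2,-1,1]] U=[[2,3,3,-3],[0,-2,-2,2],[0,0,-3,2],[0,0,0,2]]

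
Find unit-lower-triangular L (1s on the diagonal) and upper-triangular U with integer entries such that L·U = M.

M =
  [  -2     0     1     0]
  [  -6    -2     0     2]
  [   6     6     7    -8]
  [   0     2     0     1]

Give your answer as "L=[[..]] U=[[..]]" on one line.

L=[[1,0,0,0],[3,1,0,0],[-3,-3,1,0],[0,-1,-3,1]] U=[[-2,0,1,0],[0,-2,-3,2],[0,0,1,-2],[0,0,0,-3]]

  r1 -= 3·r0 → [0,-2,-3,2]
  r2 -= -3·r0 → [0,6,10,-8]
  r3 -= 0·r0 → [0,2,0,1]
  r2 -= -3·r1 → [0,0,1,-2]
  r3 -= -1·r1 → [0,0,-3,3]
  r3 -= -3·r2 → [0,0,0,-3]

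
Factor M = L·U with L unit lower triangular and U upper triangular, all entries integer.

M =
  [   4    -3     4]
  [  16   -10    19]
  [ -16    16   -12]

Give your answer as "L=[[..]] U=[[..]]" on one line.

L=[[1,0,0],[4,1,0],[-4,2,1]] U=[[4,-3,4],[0,2,3],[0,0,-2]]

  R1 -= 4·R0 → [0,2,3]
  R2 -= -4·R0 → [0,4,4]
  R2 -= 2·R1 → [0,0,-2]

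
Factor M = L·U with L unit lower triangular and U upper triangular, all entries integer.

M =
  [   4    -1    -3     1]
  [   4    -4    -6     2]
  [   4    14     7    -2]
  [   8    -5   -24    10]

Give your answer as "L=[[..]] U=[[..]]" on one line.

  row1 -= 1·row0 → [0,-3,-3,1]
  row2 -= 1·row0 → [0,15,10,-3]
  row3 -= 2·row0 → [0,-3,-18,8]
  row2 -= -5·row1 → [0,0,-5,2]
  row3 -= 1·row1 → [0,0,-15,7]
  row3 -= 3·row2 → [0,0,0,1]

L=[[1,0,0,0],[1,1,0,0],[1,-5,1,0],[2,1,3,1]] U=[[4,-1,-3,1],[0,-3,-3,1],[0,0,-5,2],[0,0,0,1]]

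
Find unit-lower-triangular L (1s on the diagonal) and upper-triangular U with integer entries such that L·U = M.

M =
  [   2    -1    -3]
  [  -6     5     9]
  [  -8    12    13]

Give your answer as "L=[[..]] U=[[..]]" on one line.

  R1 -= -3·R0 → [0,2,0]
  R2 -= -4·R0 → [0,8,1]
  R2 -= 4·R1 → [0,0,1]

L=[[1,0,0],[-3,1,0],[-4,4,1]] U=[[2,-1,-3],[0,2,0],[0,0,1]]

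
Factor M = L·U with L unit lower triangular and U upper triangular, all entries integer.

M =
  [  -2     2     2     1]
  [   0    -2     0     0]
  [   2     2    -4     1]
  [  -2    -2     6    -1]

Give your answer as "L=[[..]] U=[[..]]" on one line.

L=[[1,0,0,0],[0,1,0,0],[-1,-2,1,0],[1,2,-2,1]] U=[[-2,2,2,1],[0,-2,0,0],[0,0,-2,2],[0,0,0,2]]

  R1 -= 0·R0 → [0,-2,0,0]
  R2 -= -1·R0 → [0,4,-2,2]
  R3 -= 1·R0 → [0,-4,4,-2]
  R2 -= -2·R1 → [0,0,-2,2]
  R3 -= 2·R1 → [0,0,4,-2]
  R3 -= -2·R2 → [0,0,0,2]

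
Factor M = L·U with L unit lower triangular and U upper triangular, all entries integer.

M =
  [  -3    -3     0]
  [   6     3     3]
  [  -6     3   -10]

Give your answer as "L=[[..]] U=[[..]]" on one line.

  r1 -= -2·r0 → [0,-3,3]
  r2 -= 2·r0 → [0,9,-10]
  r2 -= -3·r1 → [0,0,-1]

L=[[1,0,0],[-2,1,0],[2,-3,1]] U=[[-3,-3,0],[0,-3,3],[0,0,-1]]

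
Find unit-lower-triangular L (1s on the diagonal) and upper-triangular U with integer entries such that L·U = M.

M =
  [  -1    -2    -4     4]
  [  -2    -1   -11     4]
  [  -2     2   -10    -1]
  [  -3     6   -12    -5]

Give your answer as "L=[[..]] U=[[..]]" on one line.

L=[[1,0,0,0],[2,1,0,0],[2,2,1,0],[3,4,3,1]] U=[[-1,-2,-4,4],[0,3,-3,-4],[0,0,4,-1],[0,0,0,2]]

  R1 -= 2·R0 → [0,3,-3,-4]
  R2 -= 2·R0 → [0,6,-2,-9]
  R3 -= 3·R0 → [0,12,0,-17]
  R2 -= 2·R1 → [0,0,4,-1]
  R3 -= 4·R1 → [0,0,12,-1]
  R3 -= 3·R2 → [0,0,0,2]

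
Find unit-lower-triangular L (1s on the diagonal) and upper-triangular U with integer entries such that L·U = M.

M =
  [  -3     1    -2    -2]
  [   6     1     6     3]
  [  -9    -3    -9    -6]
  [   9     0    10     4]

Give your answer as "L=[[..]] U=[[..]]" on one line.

L=[[1,0,0,0],[-2,1,0,0],[3,-2,1,0],[-3,1,2,1]] U=[[-3,1,-2,-2],[0,3,2,-1],[0,0,1,-2],[0,0,0,3]]

  R1 -= -2·R0 → [0,3,2,-1]
  R2 -= 3·R0 → [0,-6,-3,0]
  R3 -= -3·R0 → [0,3,4,-2]
  R2 -= -2·R1 → [0,0,1,-2]
  R3 -= 1·R1 → [0,0,2,-1]
  R3 -= 2·R2 → [0,0,0,3]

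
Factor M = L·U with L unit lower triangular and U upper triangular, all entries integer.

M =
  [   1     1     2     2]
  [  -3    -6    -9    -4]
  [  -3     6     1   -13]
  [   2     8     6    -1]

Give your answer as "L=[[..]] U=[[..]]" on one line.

L=[[1,0,0,0],[-3,1,0,0],[-3,-3,1,0],[2,-2,2,1]] U=[[1,1,2,2],[0,-3,-3,2],[0,0,-2,-1],[0,0,0,1]]

  r1 -= -3·r0 → [0,-3,-3,2]
  r2 -= -3·r0 → [0,9,7,-7]
  r3 -= 2·r0 → [0,6,2,-5]
  r2 -= -3·r1 → [0,0,-2,-1]
  r3 -= -2·r1 → [0,0,-4,-1]
  r3 -= 2·r2 → [0,0,0,1]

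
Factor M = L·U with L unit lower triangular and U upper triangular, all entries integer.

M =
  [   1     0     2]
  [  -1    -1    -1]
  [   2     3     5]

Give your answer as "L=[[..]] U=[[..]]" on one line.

L=[[1,0,0],[-1,1,0],[2,-3,1]] U=[[1,0,2],[0,-1,1],[0,0,4]]

  r1 -= -1·r0 → [0,-1,1]
  r2 -= 2·r0 → [0,3,1]
  r2 -= -3·r1 → [0,0,4]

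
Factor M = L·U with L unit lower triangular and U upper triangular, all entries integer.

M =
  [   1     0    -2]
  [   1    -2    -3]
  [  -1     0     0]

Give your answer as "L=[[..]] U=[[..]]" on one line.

L=[[1,0,0],[1,1,0],[-1,0,1]] U=[[1,0,-2],[0,-2,-1],[0,0,-2]]

  R1 -= 1·R0 → [0,-2,-1]
  R2 -= -1·R0 → [0,0,-2]
  R2 -= 0·R1 → [0,0,-2]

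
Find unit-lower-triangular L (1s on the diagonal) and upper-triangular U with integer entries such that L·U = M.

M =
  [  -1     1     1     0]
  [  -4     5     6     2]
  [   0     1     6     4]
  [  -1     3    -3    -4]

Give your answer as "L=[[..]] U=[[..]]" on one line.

  r1 -= 4·r0 → [0,1,2,2]
  r2 -= 0·r0 → [0,1,6,4]
  r3 -= 1·r0 → [0,2,-4,-4]
  r2 -= 1·r1 → [0,0,4,2]
  r3 -= 2·r1 → [0,0,-8,-8]
  r3 -= -2·r2 → [0,0,0,-4]

L=[[1,0,0,0],[4,1,0,0],[0,1,1,0],[1,2,-2,1]] U=[[-1,1,1,0],[0,1,2,2],[0,0,4,2],[0,0,0,-4]]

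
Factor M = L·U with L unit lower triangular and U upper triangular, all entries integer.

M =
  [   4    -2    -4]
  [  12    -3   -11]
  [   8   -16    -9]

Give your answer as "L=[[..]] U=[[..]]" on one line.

L=[[1,0,0],[3,1,0],[2,-4,1]] U=[[4,-2,-4],[0,3,1],[0,0,3]]

  R1 -= 3·R0 → [0,3,1]
  R2 -= 2·R0 → [0,-12,-1]
  R2 -= -4·R1 → [0,0,3]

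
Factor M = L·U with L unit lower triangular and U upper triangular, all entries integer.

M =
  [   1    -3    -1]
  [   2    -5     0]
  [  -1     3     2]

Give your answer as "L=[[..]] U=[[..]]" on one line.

  r1 -= 2·r0 → [0,1,2]
  r2 -= -1·r0 → [0,0,1]
  r2 -= 0·r1 → [0,0,1]

L=[[1,0,0],[2,1,0],[-1,0,1]] U=[[1,-3,-1],[0,1,2],[0,0,1]]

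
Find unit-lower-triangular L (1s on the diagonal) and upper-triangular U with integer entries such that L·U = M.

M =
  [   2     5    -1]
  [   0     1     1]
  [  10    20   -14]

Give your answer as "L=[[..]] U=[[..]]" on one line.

  r1 -= 0·r0 → [0,1,1]
  r2 -= 5·r0 → [0,-5,-9]
  r2 -= -5·r1 → [0,0,-4]

L=[[1,0,0],[0,1,0],[5,-5,1]] U=[[2,5,-1],[0,1,1],[0,0,-4]]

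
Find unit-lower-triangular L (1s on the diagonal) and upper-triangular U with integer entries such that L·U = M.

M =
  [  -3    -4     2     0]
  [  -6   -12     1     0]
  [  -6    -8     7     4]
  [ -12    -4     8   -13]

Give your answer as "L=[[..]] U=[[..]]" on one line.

L=[[1,0,0,0],[2,1,0,0],[2,0,1,0],[4,-3,-3,1]] U=[[-3,-4,2,0],[0,-4,-3,0],[0,0,3,4],[0,0,0,-1]]

  row1 -= 2·row0 → [0,-4,-3,0]
  row2 -= 2·row0 → [0,0,3,4]
  row3 -= 4·row0 → [0,12,0,-13]
  row2 -= 0·row1 → [0,0,3,4]
  row3 -= -3·row1 → [0,0,-9,-13]
  row3 -= -3·row2 → [0,0,0,-1]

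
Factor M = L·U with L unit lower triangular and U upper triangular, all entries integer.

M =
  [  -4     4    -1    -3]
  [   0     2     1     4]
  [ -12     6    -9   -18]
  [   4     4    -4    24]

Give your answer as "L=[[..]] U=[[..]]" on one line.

  r1 -= 0·r0 → [0,2,1,4]
  r2 -= 3·r0 → [0,-6,-6,-9]
  r3 -= -1·r0 → [0,8,-5,21]
  r2 -= -3·r1 → [0,0,-3,3]
  r3 -= 4·r1 → [0,0,-9,5]
  r3 -= 3·r2 → [0,0,0,-4]

L=[[1,0,0,0],[0,1,0,0],[3,-3,1,0],[-1,4,3,1]] U=[[-4,4,-1,-3],[0,2,1,4],[0,0,-3,3],[0,0,0,-4]]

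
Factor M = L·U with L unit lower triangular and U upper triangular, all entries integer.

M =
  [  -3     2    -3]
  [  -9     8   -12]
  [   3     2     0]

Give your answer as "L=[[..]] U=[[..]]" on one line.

L=[[1,0,0],[3,1,0],[-1,2,1]] U=[[-3,2,-3],[0,2,-3],[0,0,3]]

  r1 -= 3·r0 → [0,2,-3]
  r2 -= -1·r0 → [0,4,-3]
  r2 -= 2·r1 → [0,0,3]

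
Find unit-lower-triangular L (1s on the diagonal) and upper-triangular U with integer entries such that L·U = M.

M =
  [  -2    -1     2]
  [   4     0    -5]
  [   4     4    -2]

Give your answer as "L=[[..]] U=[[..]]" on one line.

  R1 -= -2·R0 → [0,-2,-1]
  R2 -= -2·R0 → [0,2,2]
  R2 -= -1·R1 → [0,0,1]

L=[[1,0,0],[-2,1,0],[-2,-1,1]] U=[[-2,-1,2],[0,-2,-1],[0,0,1]]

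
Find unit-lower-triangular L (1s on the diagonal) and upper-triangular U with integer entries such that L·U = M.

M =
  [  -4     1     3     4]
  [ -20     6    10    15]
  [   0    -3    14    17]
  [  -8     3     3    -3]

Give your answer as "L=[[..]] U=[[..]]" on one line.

  row1 -= 5·row0 → [0,1,-5,-5]
  row2 -= 0·row0 → [0,-3,14,17]
  row3 -= 2·row0 → [0,1,-3,-11]
  row2 -= -3·row1 → [0,0,-1,2]
  row3 -= 1·row1 → [0,0,2,-6]
  row3 -= -2·row2 → [0,0,0,-2]

L=[[1,0,0,0],[5,1,0,0],[0,-3,1,0],[2,1,-2,1]] U=[[-4,1,3,4],[0,1,-5,-5],[0,0,-1,2],[0,0,0,-2]]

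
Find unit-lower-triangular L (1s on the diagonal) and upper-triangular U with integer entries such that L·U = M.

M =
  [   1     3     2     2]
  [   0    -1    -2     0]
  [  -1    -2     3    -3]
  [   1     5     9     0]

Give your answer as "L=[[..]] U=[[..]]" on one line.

  R1 -= 0·R0 → [0,-1,-2,0]
  R2 -= -1·R0 → [0,1,5,-1]
  R3 -= 1·R0 → [0,2,7,-2]
  R2 -= -1·R1 → [0,0,3,-1]
  R3 -= -2·R1 → [0,0,3,-2]
  R3 -= 1·R2 → [0,0,0,-1]

L=[[1,0,0,0],[0,1,0,0],[-1,-1,1,0],[1,-2,1,1]] U=[[1,3,2,2],[0,-1,-2,0],[0,0,3,-1],[0,0,0,-1]]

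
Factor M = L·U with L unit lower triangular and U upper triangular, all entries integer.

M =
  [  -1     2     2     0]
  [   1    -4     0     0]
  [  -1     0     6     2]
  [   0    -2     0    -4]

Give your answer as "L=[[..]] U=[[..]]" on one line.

L=[[1,0,0,0],[-1,1,0,0],[1,1,1,0],[0,1,-1,1]] U=[[-1,2,2,0],[0,-2,2,0],[0,0,2,2],[0,0,0,-2]]

  R1 -= -1·R0 → [0,-2,2,0]
  R2 -= 1·R0 → [0,-2,4,2]
  R3 -= 0·R0 → [0,-2,0,-4]
  R2 -= 1·R1 → [0,0,2,2]
  R3 -= 1·R1 → [0,0,-2,-4]
  R3 -= -1·R2 → [0,0,0,-2]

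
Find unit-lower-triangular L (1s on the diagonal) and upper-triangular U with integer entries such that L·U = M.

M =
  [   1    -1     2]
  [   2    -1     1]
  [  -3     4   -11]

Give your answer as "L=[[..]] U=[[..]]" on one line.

  r1 -= 2·r0 → [0,1,-3]
  r2 -= -3·r0 → [0,1,-5]
  r2 -= 1·r1 → [0,0,-2]

L=[[1,0,0],[2,1,0],[-3,1,1]] U=[[1,-1,2],[0,1,-3],[0,0,-2]]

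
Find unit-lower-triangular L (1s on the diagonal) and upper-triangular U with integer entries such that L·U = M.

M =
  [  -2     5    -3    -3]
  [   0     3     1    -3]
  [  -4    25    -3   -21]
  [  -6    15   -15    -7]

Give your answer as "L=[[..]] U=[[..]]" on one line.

L=[[1,0,0,0],[0,1,0,0],[2,5,1,0],[3,0,3,1]] U=[[-2,5,-3,-3],[0,3,1,-3],[0,0,-2,0],[0,0,0,2]]

  r1 -= 0·r0 → [0,3,1,-3]
  r2 -= 2·r0 → [0,15,3,-15]
  r3 -= 3·r0 → [0,0,-6,2]
  r2 -= 5·r1 → [0,0,-2,0]
  r3 -= 0·r1 → [0,0,-6,2]
  r3 -= 3·r2 → [0,0,0,2]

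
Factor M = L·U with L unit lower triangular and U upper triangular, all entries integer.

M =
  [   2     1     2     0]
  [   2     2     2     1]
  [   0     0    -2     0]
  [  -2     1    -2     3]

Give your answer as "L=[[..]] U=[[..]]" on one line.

L=[[1,0,0,0],[1,1,0,0],[0,0,1,0],[-1,2,0,1]] U=[[2,1,2,0],[0,1,0,1],[0,0,-2,0],[0,0,0,1]]

  r1 -= 1·r0 → [0,1,0,1]
  r2 -= 0·r0 → [0,0,-2,0]
  r3 -= -1·r0 → [0,2,0,3]
  r2 -= 0·r1 → [0,0,-2,0]
  r3 -= 2·r1 → [0,0,0,1]
  r3 -= 0·r2 → [0,0,0,1]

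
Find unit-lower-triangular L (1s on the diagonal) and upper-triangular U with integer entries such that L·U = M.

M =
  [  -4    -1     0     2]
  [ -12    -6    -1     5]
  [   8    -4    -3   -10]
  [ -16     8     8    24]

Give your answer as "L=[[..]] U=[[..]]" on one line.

L=[[1,0,0,0],[3,1,0,0],[-2,2,1,0],[4,-4,-4,1]] U=[[-4,-1,0,2],[0,-3,-1,-1],[0,0,-1,-4],[0,0,0,-4]]

  row1 -= 3·row0 → [0,-3,-1,-1]
  row2 -= -2·row0 → [0,-6,-3,-6]
  row3 -= 4·row0 → [0,12,8,16]
  row2 -= 2·row1 → [0,0,-1,-4]
  row3 -= -4·row1 → [0,0,4,12]
  row3 -= -4·row2 → [0,0,0,-4]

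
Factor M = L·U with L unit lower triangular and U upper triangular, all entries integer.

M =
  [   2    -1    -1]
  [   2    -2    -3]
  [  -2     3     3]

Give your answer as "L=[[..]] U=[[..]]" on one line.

L=[[1,0,0],[1,1,0],[-1,-2,1]] U=[[2,-1,-1],[0,-1,-2],[0,0,-2]]

  row1 -= 1·row0 → [0,-1,-2]
  row2 -= -1·row0 → [0,2,2]
  row2 -= -2·row1 → [0,0,-2]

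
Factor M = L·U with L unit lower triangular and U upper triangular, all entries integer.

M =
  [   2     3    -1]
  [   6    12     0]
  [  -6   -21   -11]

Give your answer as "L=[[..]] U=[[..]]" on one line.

  r1 -= 3·r0 → [0,3,3]
  r2 -= -3·r0 → [0,-12,-14]
  r2 -= -4·r1 → [0,0,-2]

L=[[1,0,0],[3,1,0],[-3,-4,1]] U=[[2,3,-1],[0,3,3],[0,0,-2]]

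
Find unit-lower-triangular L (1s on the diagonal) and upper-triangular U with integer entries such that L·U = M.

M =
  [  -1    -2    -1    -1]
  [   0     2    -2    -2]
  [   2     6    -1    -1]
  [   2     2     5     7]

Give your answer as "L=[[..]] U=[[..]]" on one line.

L=[[1,0,0,0],[0,1,0,0],[-2,1,1,0],[-2,-1,-1,1]] U=[[-1,-2,-1,-1],[0,2,-2,-2],[0,0,-1,-1],[0,0,0,2]]

  r1 -= 0·r0 → [0,2,-2,-2]
  r2 -= -2·r0 → [0,2,-3,-3]
  r3 -= -2·r0 → [0,-2,3,5]
  r2 -= 1·r1 → [0,0,-1,-1]
  r3 -= -1·r1 → [0,0,1,3]
  r3 -= -1·r2 → [0,0,0,2]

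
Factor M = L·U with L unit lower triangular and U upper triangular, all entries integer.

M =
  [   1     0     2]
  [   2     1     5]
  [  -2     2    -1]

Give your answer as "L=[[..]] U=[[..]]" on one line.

L=[[1,0,0],[2,1,0],[-2,2,1]] U=[[1,0,2],[0,1,1],[0,0,1]]

  row1 -= 2·row0 → [0,1,1]
  row2 -= -2·row0 → [0,2,3]
  row2 -= 2·row1 → [0,0,1]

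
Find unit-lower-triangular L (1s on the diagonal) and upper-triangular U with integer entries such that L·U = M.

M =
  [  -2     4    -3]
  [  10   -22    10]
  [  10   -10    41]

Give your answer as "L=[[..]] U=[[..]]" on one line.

  r1 -= -5·r0 → [0,-2,-5]
  r2 -= -5·r0 → [0,10,26]
  r2 -= -5·r1 → [0,0,1]

L=[[1,0,0],[-5,1,0],[-5,-5,1]] U=[[-2,4,-3],[0,-2,-5],[0,0,1]]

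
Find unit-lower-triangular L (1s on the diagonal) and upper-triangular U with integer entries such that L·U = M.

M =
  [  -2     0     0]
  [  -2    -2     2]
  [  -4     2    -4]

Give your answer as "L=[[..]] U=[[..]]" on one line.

L=[[1,0,0],[1,1,0],[2,-1,1]] U=[[-2,0,0],[0,-2,2],[0,0,-2]]

  r1 -= 1·r0 → [0,-2,2]
  r2 -= 2·r0 → [0,2,-4]
  r2 -= -1·r1 → [0,0,-2]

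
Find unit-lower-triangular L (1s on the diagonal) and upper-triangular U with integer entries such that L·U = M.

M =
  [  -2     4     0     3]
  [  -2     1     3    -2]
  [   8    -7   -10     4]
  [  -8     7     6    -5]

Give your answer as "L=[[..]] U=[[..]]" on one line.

L=[[1,0,0,0],[1,1,0,0],[-4,-3,1,0],[4,3,3,1]] U=[[-2,4,0,3],[0,-3,3,-5],[0,0,-1,1],[0,0,0,-5]]

  R1 -= 1·R0 → [0,-3,3,-5]
  R2 -= -4·R0 → [0,9,-10,16]
  R3 -= 4·R0 → [0,-9,6,-17]
  R2 -= -3·R1 → [0,0,-1,1]
  R3 -= 3·R1 → [0,0,-3,-2]
  R3 -= 3·R2 → [0,0,0,-5]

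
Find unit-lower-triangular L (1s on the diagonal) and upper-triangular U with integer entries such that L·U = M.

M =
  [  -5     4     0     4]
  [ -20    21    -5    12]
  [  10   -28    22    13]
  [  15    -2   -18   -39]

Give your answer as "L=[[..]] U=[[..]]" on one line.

L=[[1,0,0,0],[4,1,0,0],[-2,-4,1,0],[-3,2,-4,1]] U=[[-5,4,0,4],[0,5,-5,-4],[0,0,2,5],[0,0,0,1]]

  row1 -= 4·row0 → [0,5,-5,-4]
  row2 -= -2·row0 → [0,-20,22,21]
  row3 -= -3·row0 → [0,10,-18,-27]
  row2 -= -4·row1 → [0,0,2,5]
  row3 -= 2·row1 → [0,0,-8,-19]
  row3 -= -4·row2 → [0,0,0,1]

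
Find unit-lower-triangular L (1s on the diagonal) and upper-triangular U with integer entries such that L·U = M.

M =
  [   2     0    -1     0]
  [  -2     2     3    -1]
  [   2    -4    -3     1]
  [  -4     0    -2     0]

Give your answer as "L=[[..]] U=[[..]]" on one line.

  R1 -= -1·R0 → [0,2,2,-1]
  R2 -= 1·R0 → [0,-4,-2,1]
  R3 -= -2·R0 → [0,0,-4,0]
  R2 -= -2·R1 → [0,0,2,-1]
  R3 -= 0·R1 → [0,0,-4,0]
  R3 -= -2·R2 → [0,0,0,-2]

L=[[1,0,0,0],[-1,1,0,0],[1,-2,1,0],[-2,0,-2,1]] U=[[2,0,-1,0],[0,2,2,-1],[0,0,2,-1],[0,0,0,-2]]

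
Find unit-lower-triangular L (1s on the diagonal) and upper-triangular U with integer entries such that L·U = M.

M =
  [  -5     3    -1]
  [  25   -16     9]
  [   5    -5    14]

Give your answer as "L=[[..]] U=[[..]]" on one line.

  r1 -= -5·r0 → [0,-1,4]
  r2 -= -1·r0 → [0,-2,13]
  r2 -= 2·r1 → [0,0,5]

L=[[1,0,0],[-5,1,0],[-1,2,1]] U=[[-5,3,-1],[0,-1,4],[0,0,5]]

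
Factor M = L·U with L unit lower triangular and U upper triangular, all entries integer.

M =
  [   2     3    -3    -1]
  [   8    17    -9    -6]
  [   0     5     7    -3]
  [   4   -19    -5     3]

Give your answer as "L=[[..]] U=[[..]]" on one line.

  row1 -= 4·row0 → [0,5,3,-2]
  row2 -= 0·row0 → [0,5,7,-3]
  row3 -= 2·row0 → [0,-25,1,5]
  row2 -= 1·row1 → [0,0,4,-1]
  row3 -= -5·row1 → [0,0,16,-5]
  row3 -= 4·row2 → [0,0,0,-1]

L=[[1,0,0,0],[4,1,0,0],[0,1,1,0],[2,-5,4,1]] U=[[2,3,-3,-1],[0,5,3,-2],[0,0,4,-1],[0,0,0,-1]]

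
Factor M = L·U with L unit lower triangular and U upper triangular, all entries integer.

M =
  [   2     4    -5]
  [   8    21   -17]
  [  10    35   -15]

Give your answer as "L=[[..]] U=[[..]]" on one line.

  row1 -= 4·row0 → [0,5,3]
  row2 -= 5·row0 → [0,15,10]
  row2 -= 3·row1 → [0,0,1]

L=[[1,0,0],[4,1,0],[5,3,1]] U=[[2,4,-5],[0,5,3],[0,0,1]]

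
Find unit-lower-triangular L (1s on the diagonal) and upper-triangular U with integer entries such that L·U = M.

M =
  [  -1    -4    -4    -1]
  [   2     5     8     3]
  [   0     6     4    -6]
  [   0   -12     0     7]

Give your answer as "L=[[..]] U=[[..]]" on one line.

L=[[1,0,0,0],[-2,1,0,0],[0,-2,1,0],[0,4,0,1]] U=[[-1,-4,-4,-1],[0,-3,0,1],[0,0,4,-4],[0,0,0,3]]

  row1 -= -2·row0 → [0,-3,0,1]
  row2 -= 0·row0 → [0,6,4,-6]
  row3 -= 0·row0 → [0,-12,0,7]
  row2 -= -2·row1 → [0,0,4,-4]
  row3 -= 4·row1 → [0,0,0,3]
  row3 -= 0·row2 → [0,0,0,3]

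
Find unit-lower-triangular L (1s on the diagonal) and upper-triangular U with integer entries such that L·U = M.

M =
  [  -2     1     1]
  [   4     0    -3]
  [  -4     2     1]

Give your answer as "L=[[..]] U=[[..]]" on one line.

L=[[1,0,0],[-2,1,0],[2,0,1]] U=[[-2,1,1],[0,2,-1],[0,0,-1]]

  row1 -= -2·row0 → [0,2,-1]
  row2 -= 2·row0 → [0,0,-1]
  row2 -= 0·row1 → [0,0,-1]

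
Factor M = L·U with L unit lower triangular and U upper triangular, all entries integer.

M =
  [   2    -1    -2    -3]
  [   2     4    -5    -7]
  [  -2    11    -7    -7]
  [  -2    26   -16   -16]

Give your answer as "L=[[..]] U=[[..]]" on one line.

  row1 -= 1·row0 → [0,5,-3,-4]
  row2 -= -1·row0 → [0,10,-9,-10]
  row3 -= -1·row0 → [0,25,-18,-19]
  row2 -= 2·row1 → [0,0,-3,-2]
  row3 -= 5·row1 → [0,0,-3,1]
  row3 -= 1·row2 → [0,0,0,3]

L=[[1,0,0,0],[1,1,0,0],[-1,2,1,0],[-1,5,1,1]] U=[[2,-1,-2,-3],[0,5,-3,-4],[0,0,-3,-2],[0,0,0,3]]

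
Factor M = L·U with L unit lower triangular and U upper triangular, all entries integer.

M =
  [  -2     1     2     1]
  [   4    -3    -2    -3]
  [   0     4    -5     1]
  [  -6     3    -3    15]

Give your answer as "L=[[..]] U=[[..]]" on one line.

L=[[1,0,0,0],[-2,1,0,0],[0,-4,1,0],[3,0,-3,1]] U=[[-2,1,2,1],[0,-1,2,-1],[0,0,3,-3],[0,0,0,3]]

  row1 -= -2·row0 → [0,-1,2,-1]
  row2 -= 0·row0 → [0,4,-5,1]
  row3 -= 3·row0 → [0,0,-9,12]
  row2 -= -4·row1 → [0,0,3,-3]
  row3 -= 0·row1 → [0,0,-9,12]
  row3 -= -3·row2 → [0,0,0,3]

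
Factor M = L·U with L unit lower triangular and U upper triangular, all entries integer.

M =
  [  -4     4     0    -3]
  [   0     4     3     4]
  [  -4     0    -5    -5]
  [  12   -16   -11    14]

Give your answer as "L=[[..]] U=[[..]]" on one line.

  row1 -= 0·row0 → [0,4,3,4]
  row2 -= 1·row0 → [0,-4,-5,-2]
  row3 -= -3·row0 → [0,-4,-11,5]
  row2 -= -1·row1 → [0,0,-2,2]
  row3 -= -1·row1 → [0,0,-8,9]
  row3 -= 4·row2 → [0,0,0,1]

L=[[1,0,0,0],[0,1,0,0],[1,-1,1,0],[-3,-1,4,1]] U=[[-4,4,0,-3],[0,4,3,4],[0,0,-2,2],[0,0,0,1]]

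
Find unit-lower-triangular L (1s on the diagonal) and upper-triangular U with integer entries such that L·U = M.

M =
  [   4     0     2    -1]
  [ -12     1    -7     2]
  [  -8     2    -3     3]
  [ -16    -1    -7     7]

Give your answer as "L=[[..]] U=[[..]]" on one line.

L=[[1,0,0,0],[-3,1,0,0],[-2,2,1,0],[-4,-1,0,1]] U=[[4,0,2,-1],[0,1,-1,-1],[0,0,3,3],[0,0,0,2]]

  row1 -= -3·row0 → [0,1,-1,-1]
  row2 -= -2·row0 → [0,2,1,1]
  row3 -= -4·row0 → [0,-1,1,3]
  row2 -= 2·row1 → [0,0,3,3]
  row3 -= -1·row1 → [0,0,0,2]
  row3 -= 0·row2 → [0,0,0,2]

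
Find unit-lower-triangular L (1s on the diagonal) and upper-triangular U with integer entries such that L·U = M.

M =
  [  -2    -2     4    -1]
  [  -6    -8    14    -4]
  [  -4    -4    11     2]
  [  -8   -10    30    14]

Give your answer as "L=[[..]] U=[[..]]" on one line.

  R1 -= 3·R0 → [0,-2,2,-1]
  R2 -= 2·R0 → [0,0,3,4]
  R3 -= 4·R0 → [0,-2,14,18]
  R2 -= 0·R1 → [0,0,3,4]
  R3 -= 1·R1 → [0,0,12,19]
  R3 -= 4·R2 → [0,0,0,3]

L=[[1,0,0,0],[3,1,0,0],[2,0,1,0],[4,1,4,1]] U=[[-2,-2,4,-1],[0,-2,2,-1],[0,0,3,4],[0,0,0,3]]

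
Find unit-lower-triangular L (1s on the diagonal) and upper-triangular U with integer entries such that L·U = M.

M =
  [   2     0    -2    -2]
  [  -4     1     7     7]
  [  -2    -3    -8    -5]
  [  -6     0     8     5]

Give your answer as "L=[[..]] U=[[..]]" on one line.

L=[[1,0,0,0],[-2,1,0,0],[-1,-3,1,0],[-3,0,-2,1]] U=[[2,0,-2,-2],[0,1,3,3],[0,0,-1,2],[0,0,0,3]]

  r1 -= -2·r0 → [0,1,3,3]
  r2 -= -1·r0 → [0,-3,-10,-7]
  r3 -= -3·r0 → [0,0,2,-1]
  r2 -= -3·r1 → [0,0,-1,2]
  r3 -= 0·r1 → [0,0,2,-1]
  r3 -= -2·r2 → [0,0,0,3]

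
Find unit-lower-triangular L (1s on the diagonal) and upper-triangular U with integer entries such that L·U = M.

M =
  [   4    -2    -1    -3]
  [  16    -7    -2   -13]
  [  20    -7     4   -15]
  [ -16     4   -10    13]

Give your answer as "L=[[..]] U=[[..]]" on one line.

L=[[1,0,0,0],[4,1,0,0],[5,3,1,0],[-4,-4,-2,1]] U=[[4,-2,-1,-3],[0,1,2,-1],[0,0,3,3],[0,0,0,3]]

  r1 -= 4·r0 → [0,1,2,-1]
  r2 -= 5·r0 → [0,3,9,0]
  r3 -= -4·r0 → [0,-4,-14,1]
  r2 -= 3·r1 → [0,0,3,3]
  r3 -= -4·r1 → [0,0,-6,-3]
  r3 -= -2·r2 → [0,0,0,3]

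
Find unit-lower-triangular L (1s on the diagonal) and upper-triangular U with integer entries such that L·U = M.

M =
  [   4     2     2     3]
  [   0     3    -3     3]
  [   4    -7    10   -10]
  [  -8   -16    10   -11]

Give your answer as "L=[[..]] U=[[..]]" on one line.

  r1 -= 0·r0 → [0,3,-3,3]
  r2 -= 1·r0 → [0,-9,8,-13]
  r3 -= -2·r0 → [0,-12,14,-5]
  r2 -= -3·r1 → [0,0,-1,-4]
  r3 -= -4·r1 → [0,0,2,7]
  r3 -= -2·r2 → [0,0,0,-1]

L=[[1,0,0,0],[0,1,0,0],[1,-3,1,0],[-2,-4,-2,1]] U=[[4,2,2,3],[0,3,-3,3],[0,0,-1,-4],[0,0,0,-1]]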